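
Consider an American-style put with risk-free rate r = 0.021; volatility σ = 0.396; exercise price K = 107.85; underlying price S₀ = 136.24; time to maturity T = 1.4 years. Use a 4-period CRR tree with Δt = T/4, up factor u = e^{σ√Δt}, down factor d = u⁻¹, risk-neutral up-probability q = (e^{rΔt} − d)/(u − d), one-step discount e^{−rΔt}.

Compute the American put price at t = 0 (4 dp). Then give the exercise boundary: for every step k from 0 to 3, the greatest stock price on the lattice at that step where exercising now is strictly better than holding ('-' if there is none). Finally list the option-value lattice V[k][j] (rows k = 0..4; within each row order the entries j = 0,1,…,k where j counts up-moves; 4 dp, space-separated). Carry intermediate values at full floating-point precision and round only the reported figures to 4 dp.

price = 11.1217
boundary = - - - 67.4636
tree:
11.1217
17.6701 3.5299
27.2785 6.5523 0.0000
40.3864 12.1625 0.0000 0.0000
54.4767 22.5764 0.0000 0.0000 0.0000

Δt=0.35000, u=1.26399, d=0.79114, q=0.45730, disc=e^(-rΔt)=0.99268
k=4 terminal: V=max(K-S,0) → 54.4767 22.5764 0.0000 0.0000 0.0000
k=3: j=0 S=67.4636 intr=40.3864 cont=39.5966 V=40.3864[EX]; j=1 S=107.7853 intr=0.0647 cont=12.1625 V=12.1625[hold]; j=2 S=172.2066 intr=0.0000 cont=0.0000 V=0.0000[hold]; j=3 S=275.1313 intr=0.0000 cont=0.0000 V=0.0000[hold]  S*(3)=67.4636
k=2: j=0 S=85.2736 intr=22.5764 cont=27.2785 V=27.2785[hold]; j=1 S=136.2400 intr=0.0000 cont=6.5523 V=6.5523[hold]; j=2 S=217.6681 intr=0.0000 cont=0.0000 V=0.0000[hold]  S*(2)=-
k=1: j=0 S=107.7853 intr=0.0647 cont=17.6701 V=17.6701[hold]; j=1 S=172.2066 intr=0.0000 cont=3.5299 V=3.5299[hold]  S*(1)=-
k=0: j=0 S=136.2400 intr=0.0000 cont=11.1217 V=11.1217[hold]  S*(0)=-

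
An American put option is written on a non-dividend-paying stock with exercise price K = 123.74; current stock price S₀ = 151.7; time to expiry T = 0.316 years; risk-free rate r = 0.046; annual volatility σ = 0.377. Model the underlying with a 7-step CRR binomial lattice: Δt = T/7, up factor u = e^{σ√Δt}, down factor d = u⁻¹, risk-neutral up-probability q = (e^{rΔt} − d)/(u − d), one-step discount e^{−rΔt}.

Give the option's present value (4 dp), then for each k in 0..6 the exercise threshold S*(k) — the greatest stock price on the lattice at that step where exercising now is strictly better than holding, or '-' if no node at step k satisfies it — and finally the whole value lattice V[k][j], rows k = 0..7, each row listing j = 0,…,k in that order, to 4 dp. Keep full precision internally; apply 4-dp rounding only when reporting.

Δt=0.04514, u=1.08340, d=0.92302, q=0.49295, disc=e^(-rΔt)=0.99793
k=7 terminal: V=max(K-S,0) → 37.1486 22.1036 4.4446 0.0000 0.0000 0.0000 0.0000 0.0000
k=6: j=0 S=93.8128 intr=29.9272 cont=29.6705 V=29.9272[EX]; j=1 S=110.1125 intr=13.6275 cont=13.3708 V=13.6275[EX]; j=2 S=129.2442 intr=0.0000 cont=2.2490 V=2.2490[hold]; j=3 S=151.7000 intr=0.0000 cont=0.0000 V=0.0000[hold]; j=4 S=178.0574 intr=0.0000 cont=0.0000 V=0.0000[hold]; j=5 S=208.9944 intr=0.0000 cont=0.0000 V=0.0000[hold]; j=6 S=245.3065 intr=0.0000 cont=0.0000 V=0.0000[hold]  S*(6)=110.1125
k=5: j=0 S=101.6364 intr=22.1036 cont=21.8469 V=22.1036[EX]; j=1 S=119.2954 intr=4.4446 cont=8.0019 V=8.0019[hold]; j=2 S=140.0227 intr=0.0000 cont=1.1380 V=1.1380[hold]; j=3 S=164.3512 intr=0.0000 cont=0.0000 V=0.0000[hold]; j=4 S=192.9067 intr=0.0000 cont=0.0000 V=0.0000[hold]; j=5 S=226.4237 intr=0.0000 cont=0.0000 V=0.0000[hold]  S*(5)=101.6364
k=4: j=0 S=110.1125 intr=13.6275 cont=15.1207 V=15.1207[hold]; j=1 S=129.2442 intr=0.0000 cont=4.6087 V=4.6087[hold]; j=2 S=151.7000 intr=0.0000 cont=0.5758 V=0.5758[hold]; j=3 S=178.0574 intr=0.0000 cont=0.0000 V=0.0000[hold]; j=4 S=208.9944 intr=0.0000 cont=0.0000 V=0.0000[hold]  S*(4)=-
k=3: j=0 S=119.2954 intr=4.4446 cont=9.9183 V=9.9183[hold]; j=1 S=140.0227 intr=0.0000 cont=2.6153 V=2.6153[hold]; j=2 S=164.3512 intr=0.0000 cont=0.2914 V=0.2914[hold]; j=3 S=192.9067 intr=0.0000 cont=0.0000 V=0.0000[hold]  S*(3)=-
k=2: j=0 S=129.2442 intr=0.0000 cont=6.3052 V=6.3052[hold]; j=1 S=151.7000 intr=0.0000 cont=1.4667 V=1.4667[hold]; j=2 S=178.0574 intr=0.0000 cont=0.1474 V=0.1474[hold]  S*(2)=-
k=1: j=0 S=140.0227 intr=0.0000 cont=3.9119 V=3.9119[hold]; j=1 S=164.3512 intr=0.0000 cont=0.8147 V=0.8147[hold]  S*(1)=-
k=0: j=0 S=151.7000 intr=0.0000 cont=2.3802 V=2.3802[hold]  S*(0)=-

price = 2.3802
boundary = - - - - - 101.6364 110.1125
tree:
2.3802
3.9119 0.8147
6.3052 1.4667 0.1474
9.9183 2.6153 0.2914 0.0000
15.1207 4.6087 0.5758 0.0000 0.0000
22.1036 8.0019 1.1380 0.0000 0.0000 0.0000
29.9272 13.6275 2.2490 0.0000 0.0000 0.0000 0.0000
37.1486 22.1036 4.4446 0.0000 0.0000 0.0000 0.0000 0.0000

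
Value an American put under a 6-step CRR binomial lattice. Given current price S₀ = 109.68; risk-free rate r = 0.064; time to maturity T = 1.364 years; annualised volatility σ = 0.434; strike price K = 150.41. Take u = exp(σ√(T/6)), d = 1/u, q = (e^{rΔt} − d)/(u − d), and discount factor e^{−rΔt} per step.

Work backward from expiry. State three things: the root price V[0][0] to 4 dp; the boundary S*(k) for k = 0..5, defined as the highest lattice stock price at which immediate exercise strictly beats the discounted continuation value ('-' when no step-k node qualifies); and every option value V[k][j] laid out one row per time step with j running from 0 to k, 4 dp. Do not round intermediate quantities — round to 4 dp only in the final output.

params: Δt=0.22733 u=1.22990 d=0.81308 q=0.48361 e^(-rΔt)=0.98556
t_6 payoffs: 118.7203 102.4747 77.9011 40.7300 0.0000 0.0000 0.0000
t_5: node(5,0) S=38.9751 payoff=111.4349 vs cont=109.2624 → 111.4349 [stop]  node(5,1) S=58.9553 payoff=91.4547 vs cont=89.2821 → 91.4547 [stop]  node(5,2) S=89.1783 payoff=61.2317 vs cont=59.0591 → 61.2317 [stop]  node(5,3) S=134.8949 payoff=15.5151 vs cont=20.7287 → 20.7287 [wait]  node(5,4) S=204.0477 payoff=0.0000 vs cont=0.0000 → 0.0000 [wait]  node(5,5) S=308.6512 payoff=0.0000 vs cont=0.0000 → 0.0000 [wait]  ⇒ S*(5)=89.1783
t_4: node(4,0) S=47.9353 payoff=102.4747 vs cont=100.3022 → 102.4747 [stop]  node(4,1) S=72.5089 payoff=77.9011 vs cont=75.7286 → 77.9011 [stop]  node(4,2) S=109.6800 payoff=40.7300 vs cont=41.0424 → 41.0424 [wait]  node(4,3) S=165.9066 payoff=0.0000 vs cont=10.5494 → 10.5494 [wait]  node(4,4) S=250.9573 payoff=0.0000 vs cont=0.0000 → 0.0000 [wait]  ⇒ S*(4)=72.5089
t_3: node(3,0) S=58.9553 payoff=91.4547 vs cont=89.2821 → 91.4547 [stop]  node(3,1) S=89.1783 payoff=61.2317 vs cont=59.2081 → 61.2317 [stop]  node(3,2) S=134.8949 payoff=15.5151 vs cont=25.9158 → 25.9158 [wait]  node(3,3) S=204.0477 payoff=0.0000 vs cont=5.3689 → 5.3689 [wait]  ⇒ S*(3)=89.1783
t_2: node(2,0) S=72.5089 payoff=77.9011 vs cont=75.7286 → 77.9011 [stop]  node(2,1) S=109.6800 payoff=40.7300 vs cont=43.5147 → 43.5147 [wait]  node(2,2) S=165.9066 payoff=0.0000 vs cont=15.7483 → 15.7483 [wait]  ⇒ S*(2)=72.5089
t_1: node(1,0) S=89.1783 payoff=61.2317 vs cont=60.3864 → 61.2317 [stop]  node(1,1) S=134.8949 payoff=15.5151 vs cont=29.6520 → 29.6520 [wait]  ⇒ S*(1)=89.1783
t_0: node(0,0) S=109.6800 payoff=40.7300 vs cont=45.2955 → 45.2955 [wait]  ⇒ S*(0)=-

price = 45.2955
boundary = - 89.1783 72.5089 89.1783 72.5089 89.1783
tree:
45.2955
61.2317 29.6520
77.9011 43.5147 15.7483
91.4547 61.2317 25.9158 5.3689
102.4747 77.9011 41.0424 10.5494 0.0000
111.4349 91.4547 61.2317 20.7287 0.0000 0.0000
118.7203 102.4747 77.9011 40.7300 0.0000 0.0000 0.0000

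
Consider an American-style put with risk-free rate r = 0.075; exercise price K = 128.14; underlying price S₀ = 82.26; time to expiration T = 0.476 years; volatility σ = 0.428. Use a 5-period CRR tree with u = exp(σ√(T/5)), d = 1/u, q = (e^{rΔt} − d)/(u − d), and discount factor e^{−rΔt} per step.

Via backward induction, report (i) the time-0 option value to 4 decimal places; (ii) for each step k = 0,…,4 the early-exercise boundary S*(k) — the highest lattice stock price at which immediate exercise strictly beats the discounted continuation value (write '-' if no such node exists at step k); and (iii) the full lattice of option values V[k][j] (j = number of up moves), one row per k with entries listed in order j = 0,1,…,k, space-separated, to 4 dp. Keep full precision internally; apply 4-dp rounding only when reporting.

Δt=0.09520, u=1.14117, d=0.87629, q=0.49409, disc=e^(-rΔt)=0.99289
k=5 terminal: V=max(K-S,0) → 85.6360 72.7880 56.0563 34.2671 5.8914 0.0000
k=4: j=0 S=48.5045 intr=79.6355 cont=78.7239 V=79.6355[EX]; j=1 S=63.1663 intr=64.9737 cont=64.0621 V=64.9737[EX]; j=2 S=82.2600 intr=45.8800 cont=44.9683 V=45.8800[EX]; j=3 S=107.1253 intr=21.0147 cont=20.1030 V=21.0147[EX]; j=4 S=139.5069 intr=0.0000 cont=2.9593 V=2.9593[hold]  S*(4)=107.1253
k=3: j=0 S=55.3520 intr=72.7880 cont=71.8763 V=72.7880[EX]; j=1 S=72.0837 intr=56.0563 cont=55.1447 V=56.0563[EX]; j=2 S=93.8729 intr=34.2671 cont=33.3554 V=34.2671[EX]; j=3 S=122.2486 intr=5.8914 cont=12.0078 V=12.0078[hold]  S*(3)=93.8729
k=2: j=0 S=63.1663 intr=64.9737 cont=64.0621 V=64.9737[EX]; j=1 S=82.2600 intr=45.8800 cont=44.9683 V=45.8800[EX]; j=2 S=107.1253 intr=21.0147 cont=23.1035 V=23.1035[hold]  S*(2)=82.2600
k=1: j=0 S=72.0837 intr=56.0563 cont=55.1447 V=56.0563[EX]; j=1 S=93.8729 intr=34.2671 cont=34.3801 V=34.3801[hold]  S*(1)=72.0837
k=0: j=0 S=82.2600 intr=45.8800 cont=45.0238 V=45.8800[EX]  S*(0)=82.2600

price = 45.8800
boundary = 82.2600 72.0837 82.2600 93.8729 107.1253
tree:
45.8800
56.0563 34.3801
64.9737 45.8800 23.1035
72.7880 56.0563 34.2671 12.0078
79.6355 64.9737 45.8800 21.0147 2.9593
85.6360 72.7880 56.0563 34.2671 5.8914 0.0000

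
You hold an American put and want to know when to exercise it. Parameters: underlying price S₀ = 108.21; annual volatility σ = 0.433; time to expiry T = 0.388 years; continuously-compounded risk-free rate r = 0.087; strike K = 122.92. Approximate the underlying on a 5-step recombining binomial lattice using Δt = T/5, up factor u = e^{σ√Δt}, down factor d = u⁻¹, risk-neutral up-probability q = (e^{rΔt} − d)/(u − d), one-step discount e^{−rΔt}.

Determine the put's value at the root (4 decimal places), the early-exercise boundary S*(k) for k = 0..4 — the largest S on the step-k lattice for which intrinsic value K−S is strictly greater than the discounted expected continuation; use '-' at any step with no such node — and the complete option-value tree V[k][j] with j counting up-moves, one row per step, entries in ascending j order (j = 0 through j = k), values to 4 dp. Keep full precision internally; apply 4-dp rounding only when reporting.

price = 18.8572
boundary = - - 85.0155 95.9142 108.2100
tree:
18.8572
27.4096 10.4889
37.9045 17.1989 3.8650
47.5647 27.0058 7.5430 0.2084
56.1273 37.9045 14.7100 0.4179 0.0000
63.7169 47.5647 27.0058 0.8379 0.0000 0.0000

Δt=0.07760, u=1.12820, d=0.88637, q=0.49789, disc=e^(-rΔt)=0.99327
k=5 terminal: V=max(K-S,0) → 63.7169 47.5647 27.0058 0.8379 0.0000 0.0000
k=4: j=0 S=66.7927 intr=56.1273 cont=55.3002 V=56.1273[EX]; j=1 S=85.0155 intr=37.9045 cont=37.0774 V=37.9045[EX]; j=2 S=108.2100 intr=14.7100 cont=13.8829 V=14.7100[EX]; j=3 S=137.7325 intr=0.0000 cont=0.4179 V=0.4179[hold]; j=4 S=175.3095 intr=0.0000 cont=0.0000 V=0.0000[hold]  S*(4)=108.2100
k=3: j=0 S=75.3553 intr=47.5647 cont=46.7376 V=47.5647[EX]; j=1 S=95.9142 intr=27.0058 cont=26.1787 V=27.0058[EX]; j=2 S=122.0821 intr=0.8379 cont=7.5430 V=7.5430[hold]; j=3 S=155.3893 intr=0.0000 cont=0.2084 V=0.2084[hold]  S*(3)=95.9142
k=2: j=0 S=85.0155 intr=37.9045 cont=37.0774 V=37.9045[EX]; j=1 S=108.2100 intr=14.7100 cont=17.1989 V=17.1989[hold]; j=2 S=137.7325 intr=0.0000 cont=3.8650 V=3.8650[hold]  S*(2)=85.0155
k=1: j=0 S=95.9142 intr=27.0058 cont=27.4096 V=27.4096[hold]; j=1 S=122.0821 intr=0.8379 cont=10.4889 V=10.4889[hold]  S*(1)=-
k=0: j=0 S=108.2100 intr=14.7100 cont=18.8572 V=18.8572[hold]  S*(0)=-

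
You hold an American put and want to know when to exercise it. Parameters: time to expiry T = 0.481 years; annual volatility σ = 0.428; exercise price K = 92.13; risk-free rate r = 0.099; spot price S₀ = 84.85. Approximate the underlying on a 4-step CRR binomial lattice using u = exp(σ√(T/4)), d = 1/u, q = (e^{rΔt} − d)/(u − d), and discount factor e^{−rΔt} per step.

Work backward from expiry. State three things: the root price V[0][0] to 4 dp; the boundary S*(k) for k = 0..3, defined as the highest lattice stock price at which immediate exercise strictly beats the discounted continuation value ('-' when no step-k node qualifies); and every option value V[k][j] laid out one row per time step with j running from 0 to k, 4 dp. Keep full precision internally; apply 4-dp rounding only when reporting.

price = 12.8592
boundary = - - 63.0576 73.1467
tree:
12.8592
19.7909 6.3207
29.0724 11.0971 1.7548
37.7699 18.9833 3.5742 0.0000
45.2677 29.0724 7.2800 0.0000 0.0000

Δt=0.12025, u=1.16000, d=0.86207, q=0.50316, disc=e^(-rΔt)=0.98817
k=4 terminal: V=max(K-S,0) → 45.2677 29.0724 7.2800 0.0000 0.0000
k=3: j=0 S=54.3601 intr=37.7699 cont=36.6796 V=37.7699[EX]; j=1 S=73.1467 intr=18.9833 cont=17.8930 V=18.9833[EX]; j=2 S=98.4258 intr=0.0000 cont=3.5742 V=3.5742[hold]; j=3 S=132.4412 intr=0.0000 cont=0.0000 V=0.0000[hold]  S*(3)=73.1467
k=2: j=0 S=63.0576 intr=29.0724 cont=27.9821 V=29.0724[EX]; j=1 S=84.8500 intr=7.2800 cont=11.0971 V=11.0971[hold]; j=2 S=114.1737 intr=0.0000 cont=1.7548 V=1.7548[hold]  S*(2)=63.0576
k=1: j=0 S=73.1467 intr=18.9833 cont=19.7909 V=19.7909[hold]; j=1 S=98.4258 intr=0.0000 cont=6.3207 V=6.3207[hold]  S*(1)=-
k=0: j=0 S=84.8500 intr=7.2800 cont=12.8592 V=12.8592[hold]  S*(0)=-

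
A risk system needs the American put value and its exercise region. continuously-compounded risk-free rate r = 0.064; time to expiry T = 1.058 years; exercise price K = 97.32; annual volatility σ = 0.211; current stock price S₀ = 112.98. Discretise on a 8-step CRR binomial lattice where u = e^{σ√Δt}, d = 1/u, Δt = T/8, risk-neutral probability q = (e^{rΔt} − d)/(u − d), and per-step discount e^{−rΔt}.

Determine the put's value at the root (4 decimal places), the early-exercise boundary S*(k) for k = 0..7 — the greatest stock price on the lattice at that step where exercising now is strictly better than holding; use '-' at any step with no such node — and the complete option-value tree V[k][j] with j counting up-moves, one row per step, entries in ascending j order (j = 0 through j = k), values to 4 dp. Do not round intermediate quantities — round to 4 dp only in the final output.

Δt=0.13225, u=1.07975, d=0.92614, q=0.53616, disc=e^(-rΔt)=0.99157
k=8 terminal: V=max(K-S,0) → 36.1688 26.0258 14.2004 0.4136 0.0000 0.0000 0.0000 0.0000 0.0000
k=7: j=0 S=66.0282 intr=31.2918 cont=30.4715 V=31.2918[EX]; j=1 S=76.9801 intr=20.3399 cont=19.5196 V=20.3399[EX]; j=2 S=89.7486 intr=7.5714 cont=6.7511 V=7.5714[EX]; j=3 S=104.6350 intr=0.0000 cont=0.1902 V=0.1902[hold]; j=4 S=121.9905 intr=0.0000 cont=0.0000 V=0.0000[hold]; j=5 S=142.2248 intr=0.0000 cont=0.0000 V=0.0000[hold]; j=6 S=165.8152 intr=0.0000 cont=0.0000 V=0.0000[hold]; j=7 S=193.3186 intr=0.0000 cont=0.0000 V=0.0000[hold]  S*(7)=89.7486
k=6: j=0 S=71.2942 intr=26.0258 cont=25.2056 V=26.0258[EX]; j=1 S=83.1196 intr=14.2004 cont=13.3802 V=14.2004[EX]; j=2 S=96.9064 intr=0.4136 cont=3.5834 V=3.5834[hold]; j=3 S=112.9800 intr=0.0000 cont=0.0875 V=0.0875[hold]; j=4 S=131.7197 intr=0.0000 cont=0.0000 V=0.0000[hold]; j=5 S=153.5677 intr=0.0000 cont=0.0000 V=0.0000[hold]; j=6 S=179.0396 intr=0.0000 cont=0.0000 V=0.0000[hold]  S*(6)=83.1196
k=5: j=0 S=76.9801 intr=20.3399 cont=19.5196 V=20.3399[EX]; j=1 S=89.7486 intr=7.5714 cont=8.4363 V=8.4363[hold]; j=2 S=104.6350 intr=0.0000 cont=1.6947 V=1.6947[hold]; j=3 S=121.9905 intr=0.0000 cont=0.0402 V=0.0402[hold]; j=4 S=142.2248 intr=0.0000 cont=0.0000 V=0.0000[hold]; j=5 S=165.8152 intr=0.0000 cont=0.0000 V=0.0000[hold]  S*(5)=76.9801
k=4: j=0 S=83.1196 intr=14.2004 cont=13.8400 V=14.2004[EX]; j=1 S=96.9064 intr=0.4136 cont=4.7811 V=4.7811[hold]; j=2 S=112.9800 intr=0.0000 cont=0.8008 V=0.8008[hold]; j=3 S=131.7197 intr=0.0000 cont=0.0185 V=0.0185[hold]; j=4 S=153.5677 intr=0.0000 cont=0.0000 V=0.0000[hold]  S*(4)=83.1196
k=3: j=0 S=89.7486 intr=7.5714 cont=9.0731 V=9.0731[hold]; j=1 S=104.6350 intr=0.0000 cont=2.6247 V=2.6247[hold]; j=2 S=121.9905 intr=0.0000 cont=0.3782 V=0.3782[hold]; j=3 S=142.2248 intr=0.0000 cont=0.0085 V=0.0085[hold]  S*(3)=-
k=2: j=0 S=96.9064 intr=0.4136 cont=5.5684 V=5.5684[hold]; j=1 S=112.9800 intr=0.0000 cont=1.4082 V=1.4082[hold]; j=2 S=131.7197 intr=0.0000 cont=0.1785 V=0.1785[hold]  S*(2)=-
k=1: j=0 S=104.6350 intr=0.0000 cont=3.3098 V=3.3098[hold]; j=1 S=121.9905 intr=0.0000 cont=0.7426 V=0.7426[hold]  S*(1)=-
k=0: j=0 S=112.9800 intr=0.0000 cont=1.9170 V=1.9170[hold]  S*(0)=-

price = 1.9170
boundary = - - - - 83.1196 76.9801 83.1196 89.7486
tree:
1.9170
3.3098 0.7426
5.5684 1.4082 0.1785
9.0731 2.6247 0.3782 0.0085
14.2004 4.7811 0.8008 0.0185 0.0000
20.3399 8.4363 1.6947 0.0402 0.0000 0.0000
26.0258 14.2004 3.5834 0.0875 0.0000 0.0000 0.0000
31.2918 20.3399 7.5714 0.1902 0.0000 0.0000 0.0000 0.0000
36.1688 26.0258 14.2004 0.4136 0.0000 0.0000 0.0000 0.0000 0.0000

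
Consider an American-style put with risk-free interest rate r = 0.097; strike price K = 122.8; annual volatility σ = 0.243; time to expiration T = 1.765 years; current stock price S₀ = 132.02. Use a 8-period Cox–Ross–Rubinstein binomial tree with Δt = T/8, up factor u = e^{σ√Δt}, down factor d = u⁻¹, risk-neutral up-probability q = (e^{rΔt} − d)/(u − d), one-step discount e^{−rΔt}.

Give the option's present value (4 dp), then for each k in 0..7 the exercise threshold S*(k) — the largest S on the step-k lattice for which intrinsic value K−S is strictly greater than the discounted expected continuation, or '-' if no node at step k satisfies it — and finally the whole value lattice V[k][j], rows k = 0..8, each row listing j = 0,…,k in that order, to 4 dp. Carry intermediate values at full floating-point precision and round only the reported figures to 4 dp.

params: Δt=0.22062 u=1.12091 d=0.89213 q=0.56605 e^(-rΔt)=0.97883
t_8 payoffs: 69.8238 56.2389 39.1704 17.7249 0.0000 0.0000 0.0000 0.0000 0.0000
t_7: node(7,0) S=59.3814 payoff=63.4186 vs cont=60.8185 → 63.4186 [stop]  node(7,1) S=74.6088 payoff=48.1912 vs cont=45.5911 → 48.1912 [stop]  node(7,2) S=93.7411 payoff=29.0589 vs cont=26.4588 → 29.0589 [stop]  node(7,3) S=117.7795 payoff=5.0205 vs cont=7.5289 → 7.5289 [wait]  node(7,4) S=147.9822 payoff=0.0000 vs cont=0.0000 → 0.0000 [wait]  node(7,5) S=185.9300 payoff=0.0000 vs cont=0.0000 → 0.0000 [wait]  node(7,6) S=233.6088 payoff=0.0000 vs cont=0.0000 → 0.0000 [wait]  node(7,7) S=293.5141 payoff=0.0000 vs cont=0.0000 → 0.0000 [wait]  ⇒ S*(7)=93.7411
t_6: node(6,0) S=66.5611 payoff=56.2389 vs cont=53.6388 → 56.2389 [stop]  node(6,1) S=83.6296 payoff=39.1704 vs cont=36.5703 → 39.1704 [stop]  node(6,2) S=105.0751 payoff=17.7249 vs cont=16.5146 → 17.7249 [stop]  node(6,3) S=132.0200 payoff=0.0000 vs cont=3.1980 → 3.1980 [wait]  node(6,4) S=165.8745 payoff=0.0000 vs cont=0.0000 → 0.0000 [wait]  node(6,5) S=208.4104 payoff=0.0000 vs cont=0.0000 → 0.0000 [wait]  node(6,6) S=261.8539 payoff=0.0000 vs cont=0.0000 → 0.0000 [wait]  ⇒ S*(6)=105.0751
t_5: node(5,0) S=74.6088 payoff=48.1912 vs cont=45.5911 → 48.1912 [stop]  node(5,1) S=93.7411 payoff=29.0589 vs cont=26.4588 → 29.0589 [stop]  node(5,2) S=117.7795 payoff=5.0205 vs cont=9.3007 → 9.3007 [wait]  node(5,3) S=147.9822 payoff=0.0000 vs cont=1.3584 → 1.3584 [wait]  node(5,4) S=185.9300 payoff=0.0000 vs cont=0.0000 → 0.0000 [wait]  node(5,5) S=233.6088 payoff=0.0000 vs cont=0.0000 → 0.0000 [wait]  ⇒ S*(5)=93.7411
t_4: node(4,0) S=83.6296 payoff=39.1704 vs cont=36.5703 → 39.1704 [stop]  node(4,1) S=105.0751 payoff=17.7249 vs cont=17.4963 → 17.7249 [stop]  node(4,2) S=132.0200 payoff=0.0000 vs cont=4.7032 → 4.7032 [wait]  node(4,3) S=165.8745 payoff=0.0000 vs cont=0.5770 → 0.5770 [wait]  node(4,4) S=208.4104 payoff=0.0000 vs cont=0.0000 → 0.0000 [wait]  ⇒ S*(4)=105.0751
t_3: node(3,0) S=93.7411 payoff=29.0589 vs cont=26.4588 → 29.0589 [stop]  node(3,1) S=117.7795 payoff=5.0205 vs cont=10.1348 → 10.1348 [wait]  node(3,2) S=147.9822 payoff=0.0000 vs cont=2.3174 → 2.3174 [wait]  node(3,3) S=185.9300 payoff=0.0000 vs cont=0.2451 → 0.2451 [wait]  ⇒ S*(3)=93.7411
t_2: node(2,0) S=105.0751 payoff=17.7249 vs cont=17.9584 → 17.9584 [wait]  node(2,1) S=132.0200 payoff=0.0000 vs cont=5.5889 → 5.5889 [wait]  node(2,2) S=165.8745 payoff=0.0000 vs cont=1.1202 → 1.1202 [wait]  ⇒ S*(2)=-
t_1: node(1,0) S=117.7795 payoff=5.0205 vs cont=10.7247 → 10.7247 [wait]  node(1,1) S=147.9822 payoff=0.0000 vs cont=2.9946 → 2.9946 [wait]  ⇒ S*(1)=-
t_0: node(0,0) S=132.0200 payoff=0.0000 vs cont=6.2146 → 6.2146 [wait]  ⇒ S*(0)=-

price = 6.2146
boundary = - - - 93.7411 105.0751 93.7411 105.0751 93.7411
tree:
6.2146
10.7247 2.9946
17.9584 5.5889 1.1202
29.0589 10.1348 2.3174 0.2451
39.1704 17.7249 4.7032 0.5770 0.0000
48.1912 29.0589 9.3007 1.3584 0.0000 0.0000
56.2389 39.1704 17.7249 3.1980 0.0000 0.0000 0.0000
63.4186 48.1912 29.0589 7.5289 0.0000 0.0000 0.0000 0.0000
69.8238 56.2389 39.1704 17.7249 0.0000 0.0000 0.0000 0.0000 0.0000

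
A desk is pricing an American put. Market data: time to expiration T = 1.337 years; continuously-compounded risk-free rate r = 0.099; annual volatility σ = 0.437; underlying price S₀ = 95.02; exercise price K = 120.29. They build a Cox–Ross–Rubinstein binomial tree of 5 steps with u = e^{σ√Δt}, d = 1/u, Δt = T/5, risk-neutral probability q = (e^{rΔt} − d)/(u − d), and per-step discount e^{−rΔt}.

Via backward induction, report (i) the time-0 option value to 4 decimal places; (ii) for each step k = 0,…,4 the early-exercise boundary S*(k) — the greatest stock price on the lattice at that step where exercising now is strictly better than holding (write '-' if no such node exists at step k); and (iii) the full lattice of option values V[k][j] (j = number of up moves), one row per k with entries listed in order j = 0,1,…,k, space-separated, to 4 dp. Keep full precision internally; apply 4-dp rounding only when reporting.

params: Δt=0.26740 u=1.25355 d=0.79774 q=0.50260 e^(-rΔt)=0.97387
t_5 payoffs: 89.5917 72.0514 44.4890 1.1781 0.0000 0.0000
t_4: node(4,0) S=38.4817 payoff=81.8083 vs cont=78.6657 → 81.8083 [stop]  node(4,1) S=60.4693 payoff=59.8207 vs cont=56.6781 → 59.8207 [stop]  node(4,2) S=95.0200 payoff=25.2700 vs cont=22.1274 → 25.2700 [stop]  node(4,3) S=149.3122 payoff=0.0000 vs cont=0.5707 → 0.5707 [wait]  node(4,4) S=234.6256 payoff=0.0000 vs cont=0.0000 → 0.0000 [wait]  ⇒ S*(4)=95.0200
t_3: node(3,0) S=48.2386 payoff=72.0514 vs cont=68.9088 → 72.0514 [stop]  node(3,1) S=75.8010 payoff=44.4890 vs cont=41.3464 → 44.4890 [stop]  node(3,2) S=119.1119 payoff=1.1781 vs cont=12.5203 → 12.5203 [wait]  node(3,3) S=187.1696 payoff=0.0000 vs cont=0.2764 → 0.2764 [wait]  ⇒ S*(3)=75.8010
t_2: node(2,0) S=60.4693 payoff=59.8207 vs cont=56.6781 → 59.8207 [stop]  node(2,1) S=95.0200 payoff=25.2700 vs cont=27.6790 → 27.6790 [wait]  node(2,2) S=149.3122 payoff=0.0000 vs cont=6.2002 → 6.2002 [wait]  ⇒ S*(2)=60.4693
t_1: node(1,0) S=75.8010 payoff=44.4890 vs cont=42.5255 → 44.4890 [stop]  node(1,1) S=119.1119 payoff=1.1781 vs cont=16.4427 → 16.4427 [wait]  ⇒ S*(1)=75.8010
t_0: node(0,0) S=95.0200 payoff=25.2700 vs cont=29.5989 → 29.5989 [wait]  ⇒ S*(0)=-

price = 29.5989
boundary = - 75.8010 60.4693 75.8010 95.0200
tree:
29.5989
44.4890 16.4427
59.8207 27.6790 6.2002
72.0514 44.4890 12.5203 0.2764
81.8083 59.8207 25.2700 0.5707 0.0000
89.5917 72.0514 44.4890 1.1781 0.0000 0.0000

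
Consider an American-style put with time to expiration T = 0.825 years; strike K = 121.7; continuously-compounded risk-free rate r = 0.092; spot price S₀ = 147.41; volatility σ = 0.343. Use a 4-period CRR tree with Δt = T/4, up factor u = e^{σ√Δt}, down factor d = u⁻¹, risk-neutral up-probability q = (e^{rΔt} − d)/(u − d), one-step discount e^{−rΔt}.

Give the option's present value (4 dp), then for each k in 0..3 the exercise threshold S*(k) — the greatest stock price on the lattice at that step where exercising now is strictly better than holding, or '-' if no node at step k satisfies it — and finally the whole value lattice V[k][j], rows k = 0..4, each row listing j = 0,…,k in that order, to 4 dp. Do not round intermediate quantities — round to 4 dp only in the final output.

Δt=0.20625  u=1.16856  d=0.85575  q=0.52238  discount=0.98120
step 4 (expiry): payoffs max(K−S,0) = 42.6463 13.7495 0.0000 0.0000 0.0000
step 3: (k=3,j=0): S=92.3790, (K−S)⁺=29.3210, hold=27.0335 ⇒ V=29.3210 exercise | (k=3,j=1): S=126.1467, (K−S)⁺=0.0000, hold=6.4437 ⇒ V=6.4437 continue | (k=3,j=2): S=172.2575, (K−S)⁺=0.0000, hold=0.0000 ⇒ V=0.0000 continue | (k=3,j=3): S=235.2234, (K−S)⁺=0.0000, hold=0.0000 ⇒ V=0.0000 continue  boundary S*=92.3790
step 2: (k=2,j=0): S=107.9505, (K−S)⁺=13.7495, hold=17.0439 ⇒ V=17.0439 continue | (k=2,j=1): S=147.4100, (K−S)⁺=0.0000, hold=3.0198 ⇒ V=3.0198 continue | (k=2,j=2): S=201.2933, (K−S)⁺=0.0000, hold=0.0000 ⇒ V=0.0000 continue  boundary S*=-
step 1: (k=1,j=0): S=126.1467, (K−S)⁺=0.0000, hold=9.5354 ⇒ V=9.5354 continue | (k=1,j=1): S=172.2575, (K−S)⁺=0.0000, hold=1.4152 ⇒ V=1.4152 continue  boundary S*=-
step 0: (k=0,j=0): S=147.4100, (K−S)⁺=0.0000, hold=5.1941 ⇒ V=5.1941 continue  boundary S*=-

price = 5.1941
boundary = - - - 92.3790
tree:
5.1941
9.5354 1.4152
17.0439 3.0198 0.0000
29.3210 6.4437 0.0000 0.0000
42.6463 13.7495 0.0000 0.0000 0.0000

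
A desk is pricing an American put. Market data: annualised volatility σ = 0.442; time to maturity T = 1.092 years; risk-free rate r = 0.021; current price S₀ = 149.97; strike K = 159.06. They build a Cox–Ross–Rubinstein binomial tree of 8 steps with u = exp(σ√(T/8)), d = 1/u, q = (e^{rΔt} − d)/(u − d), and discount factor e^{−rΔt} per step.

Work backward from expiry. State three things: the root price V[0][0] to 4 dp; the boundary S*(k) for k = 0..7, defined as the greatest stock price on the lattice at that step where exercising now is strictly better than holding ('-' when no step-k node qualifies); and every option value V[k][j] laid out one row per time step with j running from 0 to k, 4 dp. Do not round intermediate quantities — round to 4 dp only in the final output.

price = 31.4118
boundary = - - - - 78.0408 91.8845 108.1840 127.3749
tree:
31.4118
41.8271 19.7657
54.0254 28.2181 10.2791
67.4217 39.1295 15.9885 3.8524
81.0192 52.3791 24.3088 6.6291 0.7197
92.7772 67.1755 35.8817 11.3032 1.3568 0.0000
102.7636 81.0192 50.8760 19.0580 2.5578 0.0000 0.0000
111.2455 92.7772 67.1755 31.6851 4.8219 0.0000 0.0000 0.0000
118.4494 102.7636 81.0192 50.8760 9.0900 0.0000 0.0000 0.0000 0.0000

Δt=0.13650  u=1.17739  d=0.84934  q=0.46802  discount=0.99714
step 8 (expiry): payoffs max(K−S,0) = 118.4494 102.7636 81.0192 50.8760 9.0900 0.0000 0.0000 0.0000 0.0000
step 7: (k=7,j=0): S=47.8145, (K−S)⁺=111.2455, hold=110.7902 ⇒ V=111.2455 exercise | (k=7,j=1): S=66.2828, (K−S)⁺=92.7772, hold=92.3219 ⇒ V=92.7772 exercise | (k=7,j=2): S=91.8845, (K−S)⁺=67.1755, hold=66.7202 ⇒ V=67.1755 exercise | (k=7,j=3): S=127.3749, (K−S)⁺=31.6851, hold=31.2299 ⇒ V=31.6851 exercise | (k=7,j=4): S=176.5733, (K−S)⁺=0.0000, hold=4.8219 ⇒ V=4.8219 continue | (k=7,j=5): S=244.7747, (K−S)⁺=0.0000, hold=0.0000 ⇒ V=0.0000 continue | (k=7,j=6): S=339.3187, (K−S)⁺=0.0000, hold=0.0000 ⇒ V=0.0000 continue | (k=7,j=7): S=470.3803, (K−S)⁺=0.0000, hold=0.0000 ⇒ V=0.0000 continue  boundary S*=127.3749
step 6: (k=6,j=0): S=56.2964, (K−S)⁺=102.7636, hold=102.3083 ⇒ V=102.7636 exercise | (k=6,j=1): S=78.0408, (K−S)⁺=81.0192, hold=80.5639 ⇒ V=81.0192 exercise | (k=6,j=2): S=108.1840, (K−S)⁺=50.8760, hold=50.4207 ⇒ V=50.8760 exercise | (k=6,j=3): S=149.9700, (K−S)⁺=9.0900, hold=19.0580 ⇒ V=19.0580 continue | (k=6,j=4): S=207.8958, (K−S)⁺=0.0000, hold=2.5578 ⇒ V=2.5578 continue | (k=6,j=5): S=288.1955, (K−S)⁺=0.0000, hold=0.0000 ⇒ V=0.0000 continue | (k=6,j=6): S=399.5108, (K−S)⁺=0.0000, hold=0.0000 ⇒ V=0.0000 continue  boundary S*=108.1840
step 5: (k=5,j=0): S=66.2828, (K−S)⁺=92.7772, hold=92.3219 ⇒ V=92.7772 exercise | (k=5,j=1): S=91.8845, (K−S)⁺=67.1755, hold=66.7202 ⇒ V=67.1755 exercise | (k=5,j=2): S=127.3749, (K−S)⁺=31.6851, hold=35.8817 ⇒ V=35.8817 continue | (k=5,j=3): S=176.5733, (K−S)⁺=0.0000, hold=11.3032 ⇒ V=11.3032 continue | (k=5,j=4): S=244.7747, (K−S)⁺=0.0000, hold=1.3568 ⇒ V=1.3568 continue | (k=5,j=5): S=339.3187, (K−S)⁺=0.0000, hold=0.0000 ⇒ V=0.0000 continue  boundary S*=91.8845
step 4: (k=4,j=0): S=78.0408, (K−S)⁺=81.0192, hold=80.5639 ⇒ V=81.0192 exercise | (k=4,j=1): S=108.1840, (K−S)⁺=50.8760, hold=52.3791 ⇒ V=52.3791 continue | (k=4,j=2): S=149.9700, (K−S)⁺=9.0900, hold=24.3088 ⇒ V=24.3088 continue | (k=4,j=3): S=207.8958, (K−S)⁺=0.0000, hold=6.6291 ⇒ V=6.6291 continue | (k=4,j=4): S=288.1955, (K−S)⁺=0.0000, hold=0.7197 ⇒ V=0.7197 continue  boundary S*=78.0408
step 3: (k=3,j=0): S=91.8845, (K−S)⁺=67.1755, hold=67.4217 ⇒ V=67.4217 continue | (k=3,j=1): S=127.3749, (K−S)⁺=31.6851, hold=39.1295 ⇒ V=39.1295 continue | (k=3,j=2): S=176.5733, (K−S)⁺=0.0000, hold=15.9885 ⇒ V=15.9885 continue | (k=3,j=3): S=244.7747, (K−S)⁺=0.0000, hold=3.8524 ⇒ V=3.8524 continue  boundary S*=-
step 2: (k=2,j=0): S=108.1840, (K−S)⁺=50.8760, hold=54.0254 ⇒ V=54.0254 continue | (k=2,j=1): S=149.9700, (K−S)⁺=9.0900, hold=28.2181 ⇒ V=28.2181 continue | (k=2,j=2): S=207.8958, (K−S)⁺=0.0000, hold=10.2791 ⇒ V=10.2791 continue  boundary S*=-
step 1: (k=1,j=0): S=127.3749, (K−S)⁺=31.6851, hold=41.8271 ⇒ V=41.8271 continue | (k=1,j=1): S=176.5733, (K−S)⁺=0.0000, hold=19.7657 ⇒ V=19.7657 continue  boundary S*=-
step 0: (k=0,j=0): S=149.9700, (K−S)⁺=9.0900, hold=31.4118 ⇒ V=31.4118 continue  boundary S*=-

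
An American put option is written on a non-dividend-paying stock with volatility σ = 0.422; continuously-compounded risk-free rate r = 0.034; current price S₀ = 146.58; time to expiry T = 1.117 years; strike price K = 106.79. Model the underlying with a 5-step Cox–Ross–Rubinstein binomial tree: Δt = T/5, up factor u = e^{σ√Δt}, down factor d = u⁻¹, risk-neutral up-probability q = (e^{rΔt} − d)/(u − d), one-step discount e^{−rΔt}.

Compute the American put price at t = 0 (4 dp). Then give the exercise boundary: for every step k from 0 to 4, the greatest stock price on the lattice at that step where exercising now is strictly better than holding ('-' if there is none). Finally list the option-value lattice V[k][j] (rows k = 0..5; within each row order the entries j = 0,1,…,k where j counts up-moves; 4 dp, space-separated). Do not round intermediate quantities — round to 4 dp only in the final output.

price = 6.8969
boundary = - - - - 66.0053
tree:
6.8969
11.3108 2.0174
18.0879 3.8302 0.0000
27.9117 7.2722 0.0000 0.0000
40.7847 13.8071 0.0000 0.0000 0.0000
52.7202 26.2146 0.0000 0.0000 0.0000 0.0000

Δt=0.22340, u=1.22074, d=0.81917, q=0.46929, disc=e^(-rΔt)=0.99243
k=5 terminal: V=max(K-S,0) → 52.7202 26.2146 0.0000 0.0000 0.0000 0.0000
k=4: j=0 S=66.0053 intr=40.7847 cont=39.9767 V=40.7847[EX]; j=1 S=98.3618 intr=8.4282 cont=13.8071 V=13.8071[hold]; j=2 S=146.5800 intr=0.0000 cont=0.0000 V=0.0000[hold]; j=3 S=218.4353 intr=0.0000 cont=0.0000 V=0.0000[hold]; j=4 S=325.5149 intr=0.0000 cont=0.0000 V=0.0000[hold]  S*(4)=66.0053
k=3: j=0 S=80.5754 intr=26.2146 cont=27.9117 V=27.9117[hold]; j=1 S=120.0745 intr=0.0000 cont=7.2722 V=7.2722[hold]; j=2 S=178.9364 intr=0.0000 cont=0.0000 V=0.0000[hold]; j=3 S=266.6532 intr=0.0000 cont=0.0000 V=0.0000[hold]  S*(3)=-
k=2: j=0 S=98.3618 intr=8.4282 cont=18.0879 V=18.0879[hold]; j=1 S=146.5800 intr=0.0000 cont=3.8302 V=3.8302[hold]; j=2 S=218.4353 intr=0.0000 cont=0.0000 V=0.0000[hold]  S*(2)=-
k=1: j=0 S=120.0745 intr=0.0000 cont=11.3108 V=11.3108[hold]; j=1 S=178.9364 intr=0.0000 cont=2.0174 V=2.0174[hold]  S*(1)=-
k=0: j=0 S=146.5800 intr=0.0000 cont=6.8969 V=6.8969[hold]  S*(0)=-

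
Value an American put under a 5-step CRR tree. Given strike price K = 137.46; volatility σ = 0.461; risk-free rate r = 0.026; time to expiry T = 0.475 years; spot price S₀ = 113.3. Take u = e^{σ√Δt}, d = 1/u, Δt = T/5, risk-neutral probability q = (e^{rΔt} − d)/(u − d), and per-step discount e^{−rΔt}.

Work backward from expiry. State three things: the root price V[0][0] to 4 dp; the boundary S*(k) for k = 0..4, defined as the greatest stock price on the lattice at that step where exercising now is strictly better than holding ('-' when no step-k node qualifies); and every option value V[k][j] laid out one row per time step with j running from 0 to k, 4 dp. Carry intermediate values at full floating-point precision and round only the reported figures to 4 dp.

price = 29.8787
boundary = - - 85.2732 98.2927 113.3000
tree:
29.8787
40.3475 18.3807
52.1868 27.3784 8.4603
63.4818 39.1673 14.3978 1.8947
73.2807 52.1868 24.1600 3.6056 0.0000
81.7817 63.4818 39.1673 6.8613 0.0000 0.0000

Δt=0.09500, u=1.15268, d=0.86754, q=0.47321, disc=e^(-rΔt)=0.99753
k=5 terminal: V=max(K-S,0) → 81.7817 63.4818 39.1673 6.8613 0.0000 0.0000
k=4: j=0 S=64.1793 intr=73.2807 cont=72.9416 V=73.2807[EX]; j=1 S=85.2732 intr=52.1868 cont=51.8477 V=52.1868[EX]; j=2 S=113.3000 intr=24.1600 cont=23.8209 V=24.1600[EX]; j=3 S=150.5385 intr=0.0000 cont=3.6056 V=3.6056[hold]; j=4 S=200.0162 intr=0.0000 cont=0.0000 V=0.0000[hold]  S*(4)=113.3000
k=3: j=0 S=73.9782 intr=63.4818 cont=63.1427 V=63.4818[EX]; j=1 S=98.2927 intr=39.1673 cont=38.8282 V=39.1673[EX]; j=2 S=130.5987 intr=6.8613 cont=14.3978 V=14.3978[hold]; j=3 S=173.5227 intr=0.0000 cont=1.8947 V=1.8947[hold]  S*(3)=98.2927
k=2: j=0 S=85.2732 intr=52.1868 cont=51.8477 V=52.1868[EX]; j=1 S=113.3000 intr=24.1600 cont=27.3784 V=27.3784[hold]; j=2 S=150.5385 intr=0.0000 cont=8.4603 V=8.4603[hold]  S*(2)=85.2732
k=1: j=0 S=98.2927 intr=39.1673 cont=40.3475 V=40.3475[hold]; j=1 S=130.5987 intr=6.8613 cont=18.3807 V=18.3807[hold]  S*(1)=-
k=0: j=0 S=113.3000 intr=24.1600 cont=29.8787 V=29.8787[hold]  S*(0)=-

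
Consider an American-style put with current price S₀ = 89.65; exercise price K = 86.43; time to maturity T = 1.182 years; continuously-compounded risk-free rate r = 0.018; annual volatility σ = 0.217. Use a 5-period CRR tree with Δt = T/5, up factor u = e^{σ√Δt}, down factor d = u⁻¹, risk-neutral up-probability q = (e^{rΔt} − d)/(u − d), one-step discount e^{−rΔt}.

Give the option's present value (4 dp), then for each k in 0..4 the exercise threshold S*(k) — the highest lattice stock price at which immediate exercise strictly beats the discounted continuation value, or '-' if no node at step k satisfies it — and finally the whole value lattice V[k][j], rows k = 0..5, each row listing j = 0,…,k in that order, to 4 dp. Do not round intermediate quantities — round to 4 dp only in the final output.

price = 6.3851
boundary = - - - 65.3260 72.5952
tree:
6.3851
9.8788 2.8590
14.7675 4.9530 0.7372
21.1040 8.4000 1.4625 0.0000
27.6452 13.8348 2.9016 0.0000 0.0000
33.5315 21.1040 5.7569 0.0000 0.0000 0.0000

Δt=0.23640  u=1.11127  d=0.89987  q=0.49382  discount=0.99575
step 5 (expiry): payoffs max(K−S,0) = 33.5315 21.1040 5.7569 0.0000 0.0000 0.0000
step 4: (k=4,j=0): S=58.7848, (K−S)⁺=27.6452, hold=27.2782 ⇒ V=27.6452 exercise | (k=4,j=1): S=72.5952, (K−S)⁺=13.8348, hold=13.4679 ⇒ V=13.8348 exercise | (k=4,j=2): S=89.6500, (K−S)⁺=0.0000, hold=2.9016 ⇒ V=2.9016 continue | (k=4,j=3): S=110.7116, (K−S)⁺=0.0000, hold=0.0000 ⇒ V=0.0000 continue | (k=4,j=4): S=136.7211, (K−S)⁺=0.0000, hold=0.0000 ⇒ V=0.0000 continue  boundary S*=72.5952
step 3: (k=3,j=0): S=65.3260, (K−S)⁺=21.1040, hold=20.7370 ⇒ V=21.1040 exercise | (k=3,j=1): S=80.6731, (K−S)⁺=5.7569, hold=8.4000 ⇒ V=8.4000 continue | (k=3,j=2): S=99.6258, (K−S)⁺=0.0000, hold=1.4625 ⇒ V=1.4625 continue | (k=3,j=3): S=123.0309, (K−S)⁺=0.0000, hold=0.0000 ⇒ V=0.0000 continue  boundary S*=65.3260
step 2: (k=2,j=0): S=72.5952, (K−S)⁺=13.8348, hold=14.7675 ⇒ V=14.7675 continue | (k=2,j=1): S=89.6500, (K−S)⁺=0.0000, hold=4.9530 ⇒ V=4.9530 continue | (k=2,j=2): S=110.7116, (K−S)⁺=0.0000, hold=0.7372 ⇒ V=0.7372 continue  boundary S*=-
step 1: (k=1,j=0): S=80.6731, (K−S)⁺=5.7569, hold=9.8788 ⇒ V=9.8788 continue | (k=1,j=1): S=99.6258, (K−S)⁺=0.0000, hold=2.8590 ⇒ V=2.8590 continue  boundary S*=-
step 0: (k=0,j=0): S=89.6500, (K−S)⁺=0.0000, hold=6.3851 ⇒ V=6.3851 continue  boundary S*=-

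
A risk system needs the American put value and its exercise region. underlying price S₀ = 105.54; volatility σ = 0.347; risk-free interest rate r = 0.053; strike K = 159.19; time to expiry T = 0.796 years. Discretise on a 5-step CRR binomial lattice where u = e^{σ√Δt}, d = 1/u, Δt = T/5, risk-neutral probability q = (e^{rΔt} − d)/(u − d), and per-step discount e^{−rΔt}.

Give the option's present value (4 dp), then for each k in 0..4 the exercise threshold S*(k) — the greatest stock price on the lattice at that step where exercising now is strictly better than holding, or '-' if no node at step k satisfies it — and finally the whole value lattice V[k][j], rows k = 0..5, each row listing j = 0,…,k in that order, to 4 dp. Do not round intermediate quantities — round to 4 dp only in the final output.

params: Δt=0.15920 u=1.14850 d=0.87070 q=0.49594 e^(-rΔt)=0.99160
t_5 payoffs: 106.3733 89.5226 67.2958 37.9778 0.0000 0.0000
t_4: node(4,0) S=60.6597 payoff=98.5303 vs cont=97.1928 → 98.5303 [stop]  node(4,1) S=80.0127 payoff=79.1773 vs cont=77.8398 → 79.1773 [stop]  node(4,2) S=105.5400 payoff=53.6500 vs cont=52.3125 → 53.6500 [stop]  node(4,3) S=139.2116 payoff=19.9784 vs cont=18.9821 → 19.9784 [stop]  node(4,4) S=183.6259 payoff=0.0000 vs cont=0.0000 → 0.0000 [wait]  ⇒ S*(4)=139.2116
t_3: node(3,0) S=69.6674 payoff=89.5226 vs cont=88.1851 → 89.5226 [stop]  node(3,1) S=91.8942 payoff=67.2958 vs cont=65.9583 → 67.2958 [stop]  node(3,2) S=121.2122 payoff=37.9778 vs cont=36.6403 → 37.9778 [stop]  node(3,3) S=159.8839 payoff=0.0000 vs cont=9.9856 → 9.9856 [wait]  ⇒ S*(3)=121.2122
t_2: node(2,0) S=80.0127 payoff=79.1773 vs cont=77.8398 → 79.1773 [stop]  node(2,1) S=105.5400 payoff=53.6500 vs cont=52.3125 → 53.6500 [stop]  node(2,2) S=139.2116 payoff=19.9784 vs cont=23.8928 → 23.8928 [wait]  ⇒ S*(2)=105.5400
t_1: node(1,0) S=91.8942 payoff=67.2958 vs cont=65.9583 → 67.2958 [stop]  node(1,1) S=121.2122 payoff=37.9778 vs cont=38.5653 → 38.5653 [wait]  ⇒ S*(1)=91.8942
t_0: node(0,0) S=105.5400 payoff=53.6500 vs cont=52.6014 → 53.6500 [stop]  ⇒ S*(0)=105.5400

price = 53.6500
boundary = 105.5400 91.8942 105.5400 121.2122 139.2116
tree:
53.6500
67.2958 38.5653
79.1773 53.6500 23.8928
89.5226 67.2958 37.9778 9.9856
98.5303 79.1773 53.6500 19.9784 0.0000
106.3733 89.5226 67.2958 37.9778 0.0000 0.0000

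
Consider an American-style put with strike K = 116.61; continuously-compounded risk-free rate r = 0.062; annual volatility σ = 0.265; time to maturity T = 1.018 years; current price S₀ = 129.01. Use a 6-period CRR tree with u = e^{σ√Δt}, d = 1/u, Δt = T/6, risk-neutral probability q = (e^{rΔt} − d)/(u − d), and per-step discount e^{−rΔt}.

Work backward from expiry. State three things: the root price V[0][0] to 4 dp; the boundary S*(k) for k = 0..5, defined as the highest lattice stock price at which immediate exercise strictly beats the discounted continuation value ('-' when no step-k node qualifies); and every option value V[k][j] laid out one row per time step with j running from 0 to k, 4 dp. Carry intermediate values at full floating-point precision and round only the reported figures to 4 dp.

price = 5.9153
boundary = - - - 92.9837 83.3684 92.9837
tree:
5.9153
9.7249 2.5339
15.4735 4.6388 0.6508
23.6263 8.2944 1.3732 0.0000
33.2416 14.3494 2.8976 0.0000 0.0000
41.8626 23.6263 6.1143 0.0000 0.0000 0.0000
49.5921 33.2416 12.9020 0.0000 0.0000 0.0000 0.0000

Δt=0.16967  u=1.11534  d=0.89659  q=0.52108  discount=0.98954
step 6 (expiry): payoffs max(K−S,0) = 49.5921 33.2416 12.9020 0.0000 0.0000 0.0000 0.0000
step 5: (k=5,j=0): S=74.7474, (K−S)⁺=41.8626, hold=40.6424 ⇒ V=41.8626 exercise | (k=5,j=1): S=92.9837, (K−S)⁺=23.6263, hold=22.4060 ⇒ V=23.6263 exercise | (k=5,j=2): S=115.6692, (K−S)⁺=0.9408, hold=6.1143 ⇒ V=6.1143 continue | (k=5,j=3): S=143.8894, (K−S)⁺=0.0000, hold=0.0000 ⇒ V=0.0000 continue | (k=5,j=4): S=178.9945, (K−S)⁺=0.0000, hold=0.0000 ⇒ V=0.0000 continue | (k=5,j=5): S=222.6644, (K−S)⁺=0.0000, hold=0.0000 ⇒ V=0.0000 continue  boundary S*=92.9837
step 4: (k=4,j=0): S=83.3684, (K−S)⁺=33.2416, hold=32.0214 ⇒ V=33.2416 exercise | (k=4,j=1): S=103.7080, (K−S)⁺=12.9020, hold=14.3494 ⇒ V=14.3494 continue | (k=4,j=2): S=129.0100, (K−S)⁺=0.0000, hold=2.8976 ⇒ V=2.8976 continue | (k=4,j=3): S=160.4850, (K−S)⁺=0.0000, hold=0.0000 ⇒ V=0.0000 continue | (k=4,j=4): S=199.6389, (K−S)⁺=0.0000, hold=0.0000 ⇒ V=0.0000 continue  boundary S*=83.3684
step 3: (k=3,j=0): S=92.9837, (K−S)⁺=23.6263, hold=23.1524 ⇒ V=23.6263 exercise | (k=3,j=1): S=115.6692, (K−S)⁺=0.9408, hold=8.2944 ⇒ V=8.2944 continue | (k=3,j=2): S=143.8894, (K−S)⁺=0.0000, hold=1.3732 ⇒ V=1.3732 continue | (k=3,j=3): S=178.9945, (K−S)⁺=0.0000, hold=0.0000 ⇒ V=0.0000 continue  boundary S*=92.9837
step 2: (k=2,j=0): S=103.7080, (K−S)⁺=12.9020, hold=15.4735 ⇒ V=15.4735 continue | (k=2,j=1): S=129.0100, (K−S)⁺=0.0000, hold=4.6388 ⇒ V=4.6388 continue | (k=2,j=2): S=160.4850, (K−S)⁺=0.0000, hold=0.6508 ⇒ V=0.6508 continue  boundary S*=-
step 1: (k=1,j=0): S=115.6692, (K−S)⁺=0.9408, hold=9.7249 ⇒ V=9.7249 continue | (k=1,j=1): S=143.8894, (K−S)⁺=0.0000, hold=2.5339 ⇒ V=2.5339 continue  boundary S*=-
step 0: (k=0,j=0): S=129.0100, (K−S)⁺=0.0000, hold=5.9153 ⇒ V=5.9153 continue  boundary S*=-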